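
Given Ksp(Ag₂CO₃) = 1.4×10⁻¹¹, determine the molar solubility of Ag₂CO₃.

Ag₂CO₃(s) ⇌ 2 Ag⁺(aq) + CO₃²⁻(aq)
For each mole of Ag₂CO₃ that dissolves per liter, [Ag⁺] = 2s and [CO₃²⁻] = s; let s denote this solubility.
Ksp = [Ag⁺]^2[CO₃²⁻] = (2s)^2 · s = 4s^3
4s^3 = 1.4×10⁻¹¹  ⇒  s^3 = 3.5×10⁻¹²
s = (3.5×10⁻¹²)^(1/3) = 1.5×10⁻⁴ M

1.5×10⁻⁴ M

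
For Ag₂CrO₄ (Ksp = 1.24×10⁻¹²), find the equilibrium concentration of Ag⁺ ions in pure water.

Ag₂CrO₄(s) ⇌ 2 Ag⁺(aq) + CrO₄²⁻(aq)
Call the molar solubility s, so that [Ag⁺] = 2s and [CrO₄²⁻] = s.
Ksp = [Ag⁺]^2[CrO₄²⁻] = (2s)^2 · s = 4s^3 = 1.24×10⁻¹²
s = 6.77×10⁻⁵ mol/L
[Ag⁺] = 2s = 1.35×10⁻⁴ mol/L

1.35×10⁻⁴ M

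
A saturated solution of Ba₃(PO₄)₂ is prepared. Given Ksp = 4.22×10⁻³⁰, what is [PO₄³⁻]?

Ba₃(PO₄)₂(s) ⇌ 3 Ba²⁺(aq) + 2 PO₄³⁻(aq)
Let s be the molar solubility. Then [Ba²⁺] = 3s and [PO₄³⁻] = 2s.
Ksp = [Ba²⁺]^3[PO₄³⁻]^2 = (3s)^3 · (2s)^2 = 108s^5 = 4.22×10⁻³⁰
s = 5.23×10⁻⁷ mol/L
[PO₄³⁻] = 2s = 1.05×10⁻⁶ mol/L

1.05×10⁻⁶ M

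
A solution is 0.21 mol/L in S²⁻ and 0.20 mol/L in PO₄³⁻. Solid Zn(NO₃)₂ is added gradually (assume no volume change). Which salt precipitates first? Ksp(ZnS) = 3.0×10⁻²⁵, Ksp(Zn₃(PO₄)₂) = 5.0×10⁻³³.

ZnS

Precipitation begins when Q = Ksp.
For ZnS: [Zn²⁺] = (Ksp/[S²⁻]) = 1.4×10⁻²⁴ mol/L
For Zn₃(PO₄)₂: [Zn²⁺] = (Ksp/[PO₄³⁻]^2)^(1/3) = 5.0×10⁻¹¹ mol/L
ZnS requires the lower [Zn²⁺], so it precipitates first.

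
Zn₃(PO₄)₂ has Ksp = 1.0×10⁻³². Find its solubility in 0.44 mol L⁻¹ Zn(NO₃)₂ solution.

1.7×10⁻¹⁶ M

Zn₃(PO₄)₂(s) ⇌ 3 Zn²⁺(aq) + 2 PO₄³⁻(aq)
Zn²⁺ is already present at 0.44 mol L⁻¹. If s mol/L of Zn₃(PO₄)₂ dissolves, [PO₄³⁻] = 2s while [Zn²⁺] ≈ 0.44 mol L⁻¹.
Ksp = [Zn²⁺]^3[PO₄³⁻]^2 = (0.44)^3(2s)^2
(2s)^2 = 1.0×10⁻³² / (0.44)^3 = 1.2×10⁻³¹
s = 1.7×10⁻¹⁶ mol L⁻¹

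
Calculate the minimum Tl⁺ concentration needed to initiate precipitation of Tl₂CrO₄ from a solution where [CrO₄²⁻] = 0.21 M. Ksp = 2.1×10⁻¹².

3.2×10⁻⁶ M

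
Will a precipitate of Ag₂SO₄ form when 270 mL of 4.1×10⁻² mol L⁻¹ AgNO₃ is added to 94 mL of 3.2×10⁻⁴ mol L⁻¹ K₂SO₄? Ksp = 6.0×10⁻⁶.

After mixing, V = 270 mL + 94 mL = 364 mL.
[Ag⁺] = (4.1×10⁻²)(270)/364 = 3.0×10⁻² mol L⁻¹
[SO₄²⁻] = (3.2×10⁻⁴)(94)/364 = 8.3×10⁻⁵ mol L⁻¹
Q = [Ag⁺]^2[SO₄²⁻] = 7.6×10⁻⁸
Q = 7.6×10⁻⁸ < Ksp = 6.0×10⁻⁶, so the solution is unsaturated and no precipitate forms.

No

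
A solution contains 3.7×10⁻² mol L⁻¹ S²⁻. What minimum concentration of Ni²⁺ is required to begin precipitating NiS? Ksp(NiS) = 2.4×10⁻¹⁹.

The threshold for precipitation is Q = Ksp.
NiS(s) ⇌ Ni²⁺(aq) + S²⁻(aq)
Ksp = [Ni²⁺][S²⁻] = [Ni²⁺](3.7×10⁻²)
[Ni²⁺] = 2.4×10⁻¹⁹ / (3.7×10⁻²) = 6.5×10⁻¹⁸
[Ni²⁺] = 6.5×10⁻¹⁸ mol L⁻¹

6.5×10⁻¹⁸ M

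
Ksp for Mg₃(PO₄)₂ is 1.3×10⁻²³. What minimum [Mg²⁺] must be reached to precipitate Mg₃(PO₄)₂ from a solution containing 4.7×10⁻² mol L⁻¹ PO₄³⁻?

1.8×10⁻⁷ M

A salt starts to precipitate once the ion product Q reaches its Ksp.
Mg₃(PO₄)₂(s) ⇌ 3 Mg²⁺(aq) + 2 PO₄³⁻(aq)
Ksp = [Mg²⁺]^3[PO₄³⁻]^2 = [Mg²⁺]^3(4.7×10⁻²)^2
[Mg²⁺]^3 = 1.3×10⁻²³ / (4.7×10⁻²)^2 = 5.9×10⁻²¹
[Mg²⁺] = 1.8×10⁻⁷ mol L⁻¹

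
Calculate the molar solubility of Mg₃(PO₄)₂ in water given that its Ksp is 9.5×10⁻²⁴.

Mg₃(PO₄)₂(s) ⇌ 3 Mg²⁺(aq) + 2 PO₄³⁻(aq)
For each mole of Mg₃(PO₄)₂ that dissolves per liter, [Mg²⁺] = 3s and [PO₄³⁻] = 2s; let s denote this solubility.
Ksp = [Mg²⁺]^3[PO₄³⁻]^2 = (3s)^3 · (2s)^2 = 108s^5
108s^5 = 9.5×10⁻²⁴  ⇒  s^5 = 8.8×10⁻²⁶
Taking the 5th root, s = 9.7×10⁻⁶ mol L⁻¹.

9.7×10⁻⁶ M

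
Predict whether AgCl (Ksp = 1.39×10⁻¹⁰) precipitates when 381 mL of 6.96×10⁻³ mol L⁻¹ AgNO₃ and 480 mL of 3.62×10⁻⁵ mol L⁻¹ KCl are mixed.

After mixing, V = 381 mL + 480 mL = 861 mL.
[Ag⁺] = (6.96×10⁻³)(381)/861 = 3.08×10⁻³ mol L⁻¹
[Cl⁻] = (3.62×10⁻⁵)(480)/861 = 2.02×10⁻⁵ mol L⁻¹
Q = [Ag⁺][Cl⁻] = 6.22×10⁻⁸
Q = 6.22×10⁻⁸ > Ksp = 1.39×10⁻¹⁰, so the solution is supersaturated and AgCl precipitates.

Yes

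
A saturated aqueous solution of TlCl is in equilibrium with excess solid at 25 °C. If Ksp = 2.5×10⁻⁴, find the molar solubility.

TlCl(s) ⇌ Tl⁺(aq) + Cl⁻(aq)
Call the molar solubility s, so that [Tl⁺] = s and [Cl⁻] = s.
Ksp = [Tl⁺][Cl⁻] = s · s = s^2
s^2 = 2.5×10⁻⁴
s = (2.5×10⁻⁴)^(1/2) = 1.6×10⁻² mol/L

1.6×10⁻² M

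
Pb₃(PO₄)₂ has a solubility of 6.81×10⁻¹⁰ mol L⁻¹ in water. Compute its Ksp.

Ksp = 1.58×10⁻⁴⁴

Pb₃(PO₄)₂(s) ⇌ 3 Pb²⁺(aq) + 2 PO₄³⁻(aq)
Call the molar solubility s, so that [Pb²⁺] = 3s and [PO₄³⁻] = 2s.
Ksp = [Pb²⁺]^3[PO₄³⁻]^2 = (3s)^3 · (2s)^2 = 108s^5
Ksp = 108 × (6.81×10⁻¹⁰)^5 = 1.58×10⁻⁴⁴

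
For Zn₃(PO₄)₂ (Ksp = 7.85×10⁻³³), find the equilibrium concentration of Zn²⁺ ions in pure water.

4.46×10⁻⁷ M

Zn₃(PO₄)₂(s) ⇌ 3 Zn²⁺(aq) + 2 PO₄³⁻(aq)
With molar solubility s: [Zn²⁺] = 3s, [PO₄³⁻] = 2s.
Ksp = [Zn²⁺]^3[PO₄³⁻]^2 = (3s)^3 · (2s)^2 = 108s^5 = 7.85×10⁻³³
s = 1.49×10⁻⁷ mol L⁻¹
[Zn²⁺] = 3s = 4.46×10⁻⁷ mol L⁻¹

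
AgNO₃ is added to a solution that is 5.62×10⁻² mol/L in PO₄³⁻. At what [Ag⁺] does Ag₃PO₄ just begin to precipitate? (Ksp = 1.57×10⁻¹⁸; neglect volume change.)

3.03×10⁻⁶ M

The threshold for precipitation is Q = Ksp.
Ag₃PO₄(s) ⇌ 3 Ag⁺(aq) + PO₄³⁻(aq)
Ksp = [Ag⁺]^3[PO₄³⁻] = [Ag⁺]^3(5.62×10⁻²)
[Ag⁺]^3 = 1.57×10⁻¹⁸ / (5.62×10⁻²) = 2.79×10⁻¹⁷
[Ag⁺] = 3.03×10⁻⁶ mol/L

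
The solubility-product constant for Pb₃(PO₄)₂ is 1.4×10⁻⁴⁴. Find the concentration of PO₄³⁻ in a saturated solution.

Pb₃(PO₄)₂(s) ⇌ 3 Pb²⁺(aq) + 2 PO₄³⁻(aq)
If s mol/L of Pb₃(PO₄)₂ dissolves, [Pb²⁺] = 3s and [PO₄³⁻] = 2s.
Ksp = [Pb²⁺]^3[PO₄³⁻]^2 = (3s)^3 · (2s)^2 = 108s^5 = 1.4×10⁻⁴⁴
s = 6.6×10⁻¹⁰ M
[PO₄³⁻] = 2s = 1.3×10⁻⁹ M

1.3×10⁻⁹ M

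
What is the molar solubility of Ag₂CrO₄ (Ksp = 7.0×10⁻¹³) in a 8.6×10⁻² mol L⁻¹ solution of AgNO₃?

Ag₂CrO₄(s) ⇌ 2 Ag⁺(aq) + CrO₄²⁻(aq)
Let s be the solubility of Ag₂CrO₄ here. The common ion gives [Ag⁺] ≈ 8.6×10⁻² mol L⁻¹, and [CrO₄²⁻] = s.
Ksp = [Ag⁺]^2[CrO₄²⁻] = (8.6×10⁻²)^2s
s = 7.0×10⁻¹³ / (8.6×10⁻²)^2 = 9.5×10⁻¹¹
s = 9.5×10⁻¹¹ mol L⁻¹

9.5×10⁻¹¹ M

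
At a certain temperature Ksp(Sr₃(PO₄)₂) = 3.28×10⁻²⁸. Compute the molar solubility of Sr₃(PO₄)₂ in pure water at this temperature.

Sr₃(PO₄)₂(s) ⇌ 3 Sr²⁺(aq) + 2 PO₄³⁻(aq)
Let s be the molar solubility. Then [Sr²⁺] = 3s and [PO₄³⁻] = 2s.
Ksp = [Sr²⁺]^3[PO₄³⁻]^2 = (3s)^3 · (2s)^2 = 108s^5
108s^5 = 3.28×10⁻²⁸  ⇒  s^5 = 3.04×10⁻³⁰
Taking the 5th root, s = 1.25×10⁻⁶ mol/L.

1.25×10⁻⁶ M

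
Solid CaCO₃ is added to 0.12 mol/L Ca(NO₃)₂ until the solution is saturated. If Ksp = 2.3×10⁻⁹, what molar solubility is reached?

1.9×10⁻⁸ M

CaCO₃(s) ⇌ Ca²⁺(aq) + CO₃²⁻(aq)
Let s be the solubility of CaCO₃ here. The common ion gives [Ca²⁺] ≈ 0.12 mol/L, and [CO₃²⁻] = s.
Ksp = [Ca²⁺][CO₃²⁻] = (0.12)s
s = 2.3×10⁻⁹ / (0.12) = 1.9×10⁻⁸
s = 1.9×10⁻⁸ mol/L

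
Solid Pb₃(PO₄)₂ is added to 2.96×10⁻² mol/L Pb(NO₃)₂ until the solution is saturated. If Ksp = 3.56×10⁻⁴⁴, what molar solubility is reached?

Pb₃(PO₄)₂(s) ⇌ 3 Pb²⁺(aq) + 2 PO₄³⁻(aq)
With Pb²⁺ already at 2.96×10⁻² mol/L and s small, take [Pb²⁺] ≈ 2.96×10⁻² mol/L and [PO₄³⁻] = 2s.
Ksp = [Pb²⁺]^3[PO₄³⁻]^2 = (2.96×10⁻²)^3(2s)^2
(2s)^2 = 3.56×10⁻⁴⁴ / (2.96×10⁻²)^3 = 1.37×10⁻³⁹
s = 1.85×10⁻²⁰ mol/L

1.85×10⁻²⁰ M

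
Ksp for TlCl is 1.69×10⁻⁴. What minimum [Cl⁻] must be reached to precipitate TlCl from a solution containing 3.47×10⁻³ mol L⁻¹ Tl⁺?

The threshold for precipitation is Q = Ksp.
TlCl(s) ⇌ Tl⁺(aq) + Cl⁻(aq)
Ksp = [Tl⁺][Cl⁻] = [Cl⁻](3.47×10⁻³)
[Cl⁻] = 1.69×10⁻⁴ / (3.47×10⁻³) = 4.87×10⁻²
[Cl⁻] = 4.87×10⁻² mol L⁻¹

4.87×10⁻² M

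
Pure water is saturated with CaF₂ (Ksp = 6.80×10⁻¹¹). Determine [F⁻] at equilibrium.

5.14×10⁻⁴ M

CaF₂(s) ⇌ Ca²⁺(aq) + 2 F⁻(aq)
For each mole of CaF₂ that dissolves per liter, [Ca²⁺] = s and [F⁻] = 2s; let s denote this solubility.
Ksp = [Ca²⁺][F⁻]^2 = s · (2s)^2 = 4s^3 = 6.80×10⁻¹¹
s = 2.57×10⁻⁴ mol/L
[F⁻] = 2s = 5.14×10⁻⁴ mol/L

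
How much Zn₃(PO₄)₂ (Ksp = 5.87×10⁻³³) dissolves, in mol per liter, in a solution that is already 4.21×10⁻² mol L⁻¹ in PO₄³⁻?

Zn₃(PO₄)₂(s) ⇌ 3 Zn²⁺(aq) + 2 PO₄³⁻(aq)
Let s be the solubility of Zn₃(PO₄)₂ here. The common ion gives [PO₄³⁻] ≈ 4.21×10⁻² mol L⁻¹, and [Zn²⁺] = 3s.
Ksp = [Zn²⁺]^3[PO₄³⁻]^2 = (3s)^3(4.21×10⁻²)^2
(3s)^3 = 5.87×10⁻³³ / (4.21×10⁻²)^2 = 3.31×10⁻³⁰
s = 4.97×10⁻¹¹ mol L⁻¹

4.97×10⁻¹¹ M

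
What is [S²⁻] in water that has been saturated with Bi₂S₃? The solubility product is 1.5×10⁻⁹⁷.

Bi₂S₃(s) ⇌ 2 Bi³⁺(aq) + 3 S²⁻(aq)
If s mol/L of Bi₂S₃ dissolves, [Bi³⁺] = 2s and [S²⁻] = 3s.
Ksp = [Bi³⁺]^2[S²⁻]^3 = (2s)^2 · (3s)^3 = 108s^5 = 1.5×10⁻⁹⁷
s = 1.7×10⁻²⁰ M
[S²⁻] = 3s = 5.1×10⁻²⁰ M

5.1×10⁻²⁰ M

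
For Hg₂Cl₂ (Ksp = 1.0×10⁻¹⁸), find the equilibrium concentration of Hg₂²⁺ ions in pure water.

6.3×10⁻⁷ M

Hg₂Cl₂(s) ⇌ Hg₂²⁺(aq) + 2 Cl⁻(aq)
If s mol/L of Hg₂Cl₂ dissolves, [Hg₂²⁺] = s and [Cl⁻] = 2s.
Ksp = [Hg₂²⁺][Cl⁻]^2 = s · (2s)^2 = 4s^3 = 1.0×10⁻¹⁸
s = 6.3×10⁻⁷ mol L⁻¹
[Hg₂²⁺] = s = 6.3×10⁻⁷ mol L⁻¹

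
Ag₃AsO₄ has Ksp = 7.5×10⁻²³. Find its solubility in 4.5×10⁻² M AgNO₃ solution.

8.2×10⁻¹⁹ M

Ag₃AsO₄(s) ⇌ 3 Ag⁺(aq) + AsO₄³⁻(aq)
With Ag⁺ already at 4.5×10⁻² M and s small, take [Ag⁺] ≈ 4.5×10⁻² M and [AsO₄³⁻] = s.
Ksp = [Ag⁺]^3[AsO₄³⁻] = (4.5×10⁻²)^3s
s = 7.5×10⁻²³ / (4.5×10⁻²)^3 = 8.2×10⁻¹⁹
s = 8.2×10⁻¹⁹ M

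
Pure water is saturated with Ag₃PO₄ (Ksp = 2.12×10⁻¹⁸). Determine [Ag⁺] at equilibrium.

Ag₃PO₄(s) ⇌ 3 Ag⁺(aq) + PO₄³⁻(aq)
With molar solubility s: [Ag⁺] = 3s, [PO₄³⁻] = s.
Ksp = [Ag⁺]^3[PO₄³⁻] = (3s)^3 · s = 27s^4 = 2.12×10⁻¹⁸
s = 1.67×10⁻⁵ mol/L
[Ag⁺] = 3s = 5.02×10⁻⁵ mol/L

5.02×10⁻⁵ M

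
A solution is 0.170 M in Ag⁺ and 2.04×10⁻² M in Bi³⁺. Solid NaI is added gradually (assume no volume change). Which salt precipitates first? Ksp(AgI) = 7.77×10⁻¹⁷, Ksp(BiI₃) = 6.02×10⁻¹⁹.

AgI

The threshold for precipitation is Q = Ksp.
For AgI: [I⁻] = (Ksp/[Ag⁺]) = 4.57×10⁻¹⁶ M
For BiI₃: [I⁻] = (Ksp/[Bi³⁺])^(1/3) = 3.09×10⁻⁶ M
The smaller threshold [I⁻] is reached first, so AgI precipitates first.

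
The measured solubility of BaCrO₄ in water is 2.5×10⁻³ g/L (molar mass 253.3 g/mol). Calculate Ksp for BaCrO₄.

Ksp = 9.7×10⁻¹¹

s = (2.5×10⁻³ g L⁻¹)/(253.3 g mol⁻¹) = 9.870×10⁻⁶ M
BaCrO₄(s) ⇌ Ba²⁺(aq) + CrO₄²⁻(aq)
Let s be the molar solubility. Then [Ba²⁺] = s and [CrO₄²⁻] = s.
Ksp = [Ba²⁺][CrO₄²⁻] = s · s = s^2
Ksp = (9.870×10⁻⁶)^2 = 9.7×10⁻¹¹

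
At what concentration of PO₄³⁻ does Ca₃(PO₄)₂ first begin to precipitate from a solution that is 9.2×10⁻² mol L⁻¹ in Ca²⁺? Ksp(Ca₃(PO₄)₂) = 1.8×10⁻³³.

A salt starts to precipitate once the ion product Q reaches its Ksp.
Ca₃(PO₄)₂(s) ⇌ 3 Ca²⁺(aq) + 2 PO₄³⁻(aq)
Ksp = [Ca²⁺]^3[PO₄³⁻]^2 = [PO₄³⁻]^2(9.2×10⁻²)^3
[PO₄³⁻]^2 = 1.8×10⁻³³ / (9.2×10⁻²)^3 = 2.3×10⁻³⁰
[PO₄³⁻] = 1.5×10⁻¹⁵ mol L⁻¹

1.5×10⁻¹⁵ M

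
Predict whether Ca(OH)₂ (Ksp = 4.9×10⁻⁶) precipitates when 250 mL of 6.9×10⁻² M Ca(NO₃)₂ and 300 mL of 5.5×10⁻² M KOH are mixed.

Yes

After mixing, V = 250 mL + 300 mL = 550 mL.
[Ca²⁺] = (6.9×10⁻²)(250)/550 = 3.1×10⁻² M
[OH⁻] = (5.5×10⁻²)(300)/550 = 3.0×10⁻² M
Q = [Ca²⁺][OH⁻]^2 = 2.8×10⁻⁵
Because Q > Ksp (2.8×10⁻⁵ vs 4.9×10⁻⁶), a precipitate of Ca(OH)₂ forms.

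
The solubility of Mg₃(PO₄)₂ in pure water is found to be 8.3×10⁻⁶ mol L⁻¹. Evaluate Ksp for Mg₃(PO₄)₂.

Mg₃(PO₄)₂(s) ⇌ 3 Mg²⁺(aq) + 2 PO₄³⁻(aq)
If s mol/L of Mg₃(PO₄)₂ dissolves, [Mg²⁺] = 3s and [PO₄³⁻] = 2s.
Ksp = [Mg²⁺]^3[PO₄³⁻]^2 = (3s)^3 · (2s)^2 = 108s^5
Ksp = 108 × (8.3×10⁻⁶)^5 = 4.3×10⁻²⁴

Ksp = 4.3×10⁻²⁴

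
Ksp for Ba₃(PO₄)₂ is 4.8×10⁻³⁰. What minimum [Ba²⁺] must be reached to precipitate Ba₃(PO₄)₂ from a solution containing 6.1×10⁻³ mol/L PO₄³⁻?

5.1×10⁻⁹ M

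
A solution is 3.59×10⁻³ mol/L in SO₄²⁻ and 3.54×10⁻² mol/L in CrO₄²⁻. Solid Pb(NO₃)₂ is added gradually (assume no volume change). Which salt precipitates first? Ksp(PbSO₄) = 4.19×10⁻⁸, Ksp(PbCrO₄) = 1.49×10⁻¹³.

The threshold for precipitation is Q = Ksp.
For PbSO₄: [Pb²⁺] = (Ksp/[SO₄²⁻]) = 1.17×10⁻⁵ mol/L
For PbCrO₄: [Pb²⁺] = (Ksp/[CrO₄²⁻]) = 4.21×10⁻¹² mol/L
The smaller threshold [Pb²⁺] is reached first, so PbCrO₄ precipitates first.

PbCrO₄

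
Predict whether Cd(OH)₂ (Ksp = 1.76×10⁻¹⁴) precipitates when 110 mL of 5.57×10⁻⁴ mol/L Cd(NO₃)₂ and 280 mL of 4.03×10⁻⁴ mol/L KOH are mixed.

Yes

Total volume after mixing = 110 + 280 = 390 mL.
[Cd²⁺] = (5.57×10⁻⁴)(110)/390 = 1.57×10⁻⁴ mol/L
[OH⁻] = (4.03×10⁻⁴)(280)/390 = 2.89×10⁻⁴ mol/L
Q = [Cd²⁺][OH⁻]^2 = 1.32×10⁻¹¹
Because Q > Ksp (1.32×10⁻¹¹ vs 1.76×10⁻¹⁴), a precipitate of Cd(OH)₂ forms.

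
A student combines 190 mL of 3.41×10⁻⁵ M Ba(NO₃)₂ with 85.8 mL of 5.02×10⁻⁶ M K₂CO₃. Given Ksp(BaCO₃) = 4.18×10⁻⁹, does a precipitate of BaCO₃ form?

After mixing, V = 190 mL + 85.8 mL = 275.8 mL.
[Ba²⁺] = (3.41×10⁻⁵)(190)/275.8 = 2.35×10⁻⁵ M
[CO₃²⁻] = (5.02×10⁻⁶)(85.8)/275.8 = 1.56×10⁻⁶ M
Q = [Ba²⁺][CO₃²⁻] = 3.67×10⁻¹¹
Q < Ksp (3.67×10⁻¹¹ vs 4.18×10⁻⁹); the solution remains unsaturated and no precipitate forms.

No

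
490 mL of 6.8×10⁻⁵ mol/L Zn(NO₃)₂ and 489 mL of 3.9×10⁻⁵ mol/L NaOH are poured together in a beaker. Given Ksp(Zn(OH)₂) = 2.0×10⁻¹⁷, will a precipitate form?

Total volume after mixing = 490 + 489 = 979 mL.
[Zn²⁺] = (6.8×10⁻⁵)(490)/979 = 3.4×10⁻⁵ mol/L
[OH⁻] = (3.9×10⁻⁵)(489)/979 = 1.9×10⁻⁵ mol/L
Q = [Zn²⁺][OH⁻]^2 = 1.3×10⁻¹⁴
Q = 1.3×10⁻¹⁴ > Ksp = 2.0×10⁻¹⁷, so the solution is supersaturated and Zn(OH)₂ precipitates.

Yes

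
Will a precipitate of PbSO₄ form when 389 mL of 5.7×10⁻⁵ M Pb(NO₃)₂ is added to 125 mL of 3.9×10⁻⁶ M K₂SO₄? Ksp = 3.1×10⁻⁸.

The combined volume is 514 mL.
[Pb²⁺] = (5.7×10⁻⁵)(389)/514 = 4.3×10⁻⁵ M
[SO₄²⁻] = (3.9×10⁻⁶)(125)/514 = 9.5×10⁻⁷ M
Q = [Pb²⁺][SO₄²⁻] = 4.1×10⁻¹¹
Q = 4.1×10⁻¹¹ < Ksp = 3.1×10⁻⁸, so the solution is unsaturated and no precipitate forms.

No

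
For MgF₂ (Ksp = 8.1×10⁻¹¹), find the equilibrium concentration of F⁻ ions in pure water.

MgF₂(s) ⇌ Mg²⁺(aq) + 2 F⁻(aq)
If s mol/L of MgF₂ dissolves, [Mg²⁺] = s and [F⁻] = 2s.
Ksp = [Mg²⁺][F⁻]^2 = s · (2s)^2 = 4s^3 = 8.1×10⁻¹¹
s = 2.7×10⁻⁴ M
[F⁻] = 2s = 5.5×10⁻⁴ M

5.5×10⁻⁴ M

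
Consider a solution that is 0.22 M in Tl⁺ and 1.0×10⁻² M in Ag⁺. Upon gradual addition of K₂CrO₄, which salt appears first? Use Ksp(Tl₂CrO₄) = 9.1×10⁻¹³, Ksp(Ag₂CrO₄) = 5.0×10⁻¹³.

Tl₂CrO₄

Precipitation of each salt begins when its ion product equals Ksp.
For Tl₂CrO₄: [CrO₄²⁻] = (Ksp/[Tl⁺]^2) = 1.9×10⁻¹¹ M
For Ag₂CrO₄: [CrO₄²⁻] = (Ksp/[Ag⁺]^2) = 5.0×10⁻⁹ M
The smaller threshold [CrO₄²⁻] is reached first, so Tl₂CrO₄ precipitates first.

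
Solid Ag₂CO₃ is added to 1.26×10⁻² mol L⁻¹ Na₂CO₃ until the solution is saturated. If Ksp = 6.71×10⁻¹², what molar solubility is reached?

Ag₂CO₃(s) ⇌ 2 Ag⁺(aq) + CO₃²⁻(aq)
CO₃²⁻ is already present at 1.26×10⁻² mol L⁻¹. If s mol/L of Ag₂CO₃ dissolves, [Ag⁺] = 2s while [CO₃²⁻] ≈ 1.26×10⁻² mol L⁻¹.
Ksp = [Ag⁺]^2[CO₃²⁻] = (2s)^2(1.26×10⁻²)
(2s)^2 = 6.71×10⁻¹² / (1.26×10⁻²) = 5.33×10⁻¹⁰
s = 1.15×10⁻⁵ mol L⁻¹

1.15×10⁻⁵ M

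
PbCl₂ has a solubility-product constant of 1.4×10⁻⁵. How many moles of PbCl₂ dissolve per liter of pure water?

PbCl₂(s) ⇌ Pb²⁺(aq) + 2 Cl⁻(aq)
With molar solubility s: [Pb²⁺] = s, [Cl⁻] = 2s.
Ksp = [Pb²⁺][Cl⁻]^2 = s · (2s)^2 = 4s^3
4s^3 = 1.4×10⁻⁵  ⇒  s^3 = 3.5×10⁻⁶
Taking the 3rd root, s = 1.5×10⁻² mol L⁻¹.

1.5×10⁻² M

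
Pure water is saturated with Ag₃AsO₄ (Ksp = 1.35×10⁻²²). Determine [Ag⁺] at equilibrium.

Ag₃AsO₄(s) ⇌ 3 Ag⁺(aq) + AsO₄³⁻(aq)
With molar solubility s: [Ag⁺] = 3s, [AsO₄³⁻] = s.
Ksp = [Ag⁺]^3[AsO₄³⁻] = (3s)^3 · s = 27s^4 = 1.35×10⁻²²
s = 1.50×10⁻⁶ mol L⁻¹
[Ag⁺] = 3s = 4.49×10⁻⁶ mol L⁻¹

4.49×10⁻⁶ M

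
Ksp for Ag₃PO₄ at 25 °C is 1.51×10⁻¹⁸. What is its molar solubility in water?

1.54×10⁻⁵ M

Ag₃PO₄(s) ⇌ 3 Ag⁺(aq) + PO₄³⁻(aq)
For each mole of Ag₃PO₄ that dissolves per liter, [Ag⁺] = 3s and [PO₄³⁻] = s; let s denote this solubility.
Ksp = [Ag⁺]^3[PO₄³⁻] = (3s)^3 · s = 27s^4
27s^4 = 1.51×10⁻¹⁸  ⇒  s^4 = 5.59×10⁻²⁰
s = 1.54×10⁻⁵ mol L⁻¹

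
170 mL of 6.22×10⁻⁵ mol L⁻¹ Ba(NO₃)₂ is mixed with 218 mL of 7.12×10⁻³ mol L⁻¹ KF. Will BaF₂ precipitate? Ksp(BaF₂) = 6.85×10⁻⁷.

No

After mixing, V = 170 mL + 218 mL = 388 mL.
[Ba²⁺] = (6.22×10⁻⁵)(170)/388 = 2.73×10⁻⁵ mol L⁻¹
[F⁻] = (7.12×10⁻³)(218)/388 = 4.00×10⁻³ mol L⁻¹
Q = [Ba²⁺][F⁻]^2 = 4.36×10⁻¹⁰
Q = 4.36×10⁻¹⁰ < Ksp = 6.85×10⁻⁷, so the solution is unsaturated and no precipitate forms.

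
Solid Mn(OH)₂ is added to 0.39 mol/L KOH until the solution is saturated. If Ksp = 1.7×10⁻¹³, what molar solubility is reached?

Mn(OH)₂(s) ⇌ Mn²⁺(aq) + 2 OH⁻(aq)
With OH⁻ already at 0.39 mol/L and s small, take [OH⁻] ≈ 0.39 mol/L and [Mn²⁺] = s.
Ksp = [Mn²⁺][OH⁻]^2 = s(0.39)^2
s = 1.7×10⁻¹³ / (0.39)^2 = 1.1×10⁻¹²
s = 1.1×10⁻¹² mol/L

1.1×10⁻¹² M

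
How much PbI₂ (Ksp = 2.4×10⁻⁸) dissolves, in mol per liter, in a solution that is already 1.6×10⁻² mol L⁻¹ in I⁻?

PbI₂(s) ⇌ Pb²⁺(aq) + 2 I⁻(aq)
Let s be the solubility of PbI₂ here. The common ion gives [I⁻] ≈ 1.6×10⁻² mol L⁻¹, and [Pb²⁺] = s.
Ksp = [Pb²⁺][I⁻]^2 = s(1.6×10⁻²)^2
s = 2.4×10⁻⁸ / (1.6×10⁻²)^2 = 9.4×10⁻⁵
s = 9.4×10⁻⁵ mol L⁻¹

9.4×10⁻⁵ M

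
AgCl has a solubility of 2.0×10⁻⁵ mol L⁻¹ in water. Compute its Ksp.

AgCl(s) ⇌ Ag⁺(aq) + Cl⁻(aq)
For each mole of AgCl that dissolves per liter, [Ag⁺] = s and [Cl⁻] = s; let s denote this solubility.
Ksp = [Ag⁺][Cl⁻] = s · s = s^2
Ksp = (2.0×10⁻⁵)^2 = 4.0×10⁻¹⁰

Ksp = 4.0×10⁻¹⁰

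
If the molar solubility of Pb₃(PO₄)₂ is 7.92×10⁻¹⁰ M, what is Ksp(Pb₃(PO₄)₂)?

Ksp = 3.37×10⁻⁴⁴

Pb₃(PO₄)₂(s) ⇌ 3 Pb²⁺(aq) + 2 PO₄³⁻(aq)
For each mole of Pb₃(PO₄)₂ that dissolves per liter, [Pb²⁺] = 3s and [PO₄³⁻] = 2s; let s denote this solubility.
Ksp = [Pb²⁺]^3[PO₄³⁻]^2 = (3s)^3 · (2s)^2 = 108s^5
Ksp = 108 × (7.92×10⁻¹⁰)^5 = 3.37×10⁻⁴⁴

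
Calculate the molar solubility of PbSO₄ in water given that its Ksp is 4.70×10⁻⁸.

PbSO₄(s) ⇌ Pb²⁺(aq) + SO₄²⁻(aq)
If s mol/L of PbSO₄ dissolves, [Pb²⁺] = s and [SO₄²⁻] = s.
Ksp = [Pb²⁺][SO₄²⁻] = s · s = s^2
s^2 = 4.70×10⁻⁸
Taking the 2nd root, s = 2.17×10⁻⁴ mol L⁻¹.

2.17×10⁻⁴ M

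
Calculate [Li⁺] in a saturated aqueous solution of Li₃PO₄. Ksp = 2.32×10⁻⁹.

9.13×10⁻³ M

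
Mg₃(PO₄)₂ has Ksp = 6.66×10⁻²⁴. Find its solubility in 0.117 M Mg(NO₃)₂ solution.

3.22×10⁻¹¹ M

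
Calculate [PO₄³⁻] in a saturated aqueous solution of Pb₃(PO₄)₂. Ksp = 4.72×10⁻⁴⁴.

1.69×10⁻⁹ M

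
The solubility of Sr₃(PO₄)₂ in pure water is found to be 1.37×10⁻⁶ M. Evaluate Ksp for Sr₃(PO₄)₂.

Sr₃(PO₄)₂(s) ⇌ 3 Sr²⁺(aq) + 2 PO₄³⁻(aq)
For each mole of Sr₃(PO₄)₂ that dissolves per liter, [Sr²⁺] = 3s and [PO₄³⁻] = 2s; let s denote this solubility.
Ksp = [Sr²⁺]^3[PO₄³⁻]^2 = (3s)^3 · (2s)^2 = 108s^5
Ksp = 108 × (1.37×10⁻⁶)^5 = 5.21×10⁻²⁸

Ksp = 5.21×10⁻²⁸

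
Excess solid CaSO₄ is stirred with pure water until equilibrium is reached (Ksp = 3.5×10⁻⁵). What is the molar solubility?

5.9×10⁻³ M

CaSO₄(s) ⇌ Ca²⁺(aq) + SO₄²⁻(aq)
Let s be the molar solubility. Then [Ca²⁺] = s and [SO₄²⁻] = s.
Ksp = [Ca²⁺][SO₄²⁻] = s · s = s^2
s^2 = 3.5×10⁻⁵
s = 5.9×10⁻³ M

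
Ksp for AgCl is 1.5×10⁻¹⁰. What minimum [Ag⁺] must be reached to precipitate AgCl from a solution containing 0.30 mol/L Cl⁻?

5.0×10⁻¹⁰ M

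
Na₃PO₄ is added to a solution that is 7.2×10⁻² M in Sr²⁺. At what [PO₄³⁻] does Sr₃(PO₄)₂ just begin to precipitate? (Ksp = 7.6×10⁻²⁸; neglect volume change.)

1.4×10⁻¹² M

A salt starts to precipitate once the ion product Q reaches its Ksp.
Sr₃(PO₄)₂(s) ⇌ 3 Sr²⁺(aq) + 2 PO₄³⁻(aq)
Ksp = [Sr²⁺]^3[PO₄³⁻]^2 = [PO₄³⁻]^2(7.2×10⁻²)^3
[PO₄³⁻]^2 = 7.6×10⁻²⁸ / (7.2×10⁻²)^3 = 2.0×10⁻²⁴
[PO₄³⁻] = 1.4×10⁻¹² M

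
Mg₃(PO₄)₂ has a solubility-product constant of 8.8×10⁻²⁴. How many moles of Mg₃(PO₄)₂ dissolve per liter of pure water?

9.6×10⁻⁶ M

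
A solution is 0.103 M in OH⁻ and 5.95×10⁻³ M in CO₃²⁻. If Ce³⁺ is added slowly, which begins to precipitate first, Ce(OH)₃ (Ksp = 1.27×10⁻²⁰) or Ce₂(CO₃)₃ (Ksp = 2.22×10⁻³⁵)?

Each salt precipitates once Q = Ksp for that salt.
For Ce(OH)₃: [Ce³⁺] = (Ksp/[OH⁻]^3) = 1.16×10⁻¹⁷ M
For Ce₂(CO₃)₃: [Ce³⁺] = (Ksp/[CO₃²⁻]^3)^(1/2) = 1.03×10⁻¹⁴ M
The smaller threshold [Ce³⁺] is reached first, so Ce(OH)₃ precipitates first.

Ce(OH)₃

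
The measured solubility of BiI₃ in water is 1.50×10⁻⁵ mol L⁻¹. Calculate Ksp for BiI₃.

Ksp = 1.37×10⁻¹⁸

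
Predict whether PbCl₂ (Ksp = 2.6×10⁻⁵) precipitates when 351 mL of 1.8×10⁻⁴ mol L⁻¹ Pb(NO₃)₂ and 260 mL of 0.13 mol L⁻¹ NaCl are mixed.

Total volume after mixing = 351 + 260 = 611 mL.
[Pb²⁺] = (1.8×10⁻⁴)(351)/611 = 1.0×10⁻⁴ mol L⁻¹
[Cl⁻] = (0.13)(260)/611 = 5.5×10⁻² mol L⁻¹
Q = [Pb²⁺][Cl⁻]^2 = 3.2×10⁻⁷
Q < Ksp (3.2×10⁻⁷ vs 2.6×10⁻⁵); the solution remains unsaturated and no precipitate forms.

No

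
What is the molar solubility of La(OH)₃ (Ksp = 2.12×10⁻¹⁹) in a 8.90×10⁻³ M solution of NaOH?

3.01×10⁻¹³ M

La(OH)₃(s) ⇌ La³⁺(aq) + 3 OH⁻(aq)
Let s be the solubility of La(OH)₃ here. The common ion gives [OH⁻] ≈ 8.90×10⁻³ M, and [La³⁺] = s.
Ksp = [La³⁺][OH⁻]^3 = s(8.90×10⁻³)^3
s = 2.12×10⁻¹⁹ / (8.90×10⁻³)^3 = 3.01×10⁻¹³
s = 3.01×10⁻¹³ M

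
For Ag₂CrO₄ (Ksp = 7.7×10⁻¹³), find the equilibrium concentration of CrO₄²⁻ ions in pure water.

Ag₂CrO₄(s) ⇌ 2 Ag⁺(aq) + CrO₄²⁻(aq)
With molar solubility s: [Ag⁺] = 2s, [CrO₄²⁻] = s.
Ksp = [Ag⁺]^2[CrO₄²⁻] = (2s)^2 · s = 4s^3 = 7.7×10⁻¹³
s = 5.8×10⁻⁵ mol/L
[CrO₄²⁻] = s = 5.8×10⁻⁵ mol/L

5.8×10⁻⁵ M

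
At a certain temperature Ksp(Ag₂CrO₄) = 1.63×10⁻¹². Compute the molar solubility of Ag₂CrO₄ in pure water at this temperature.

Ag₂CrO₄(s) ⇌ 2 Ag⁺(aq) + CrO₄²⁻(aq)
With molar solubility s: [Ag⁺] = 2s, [CrO₄²⁻] = s.
Ksp = [Ag⁺]^2[CrO₄²⁻] = (2s)^2 · s = 4s^3
4s^3 = 1.63×10⁻¹²  ⇒  s^3 = 4.08×10⁻¹³
s = (4.08×10⁻¹³)^(1/3) = 7.41×10⁻⁵ M

7.41×10⁻⁵ M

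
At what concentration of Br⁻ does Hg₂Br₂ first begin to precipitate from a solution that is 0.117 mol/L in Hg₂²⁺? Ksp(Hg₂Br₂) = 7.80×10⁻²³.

2.58×10⁻¹¹ M

Precipitation begins when Q = Ksp.
Hg₂Br₂(s) ⇌ Hg₂²⁺(aq) + 2 Br⁻(aq)
Ksp = [Hg₂²⁺][Br⁻]^2 = [Br⁻]^2(0.117)
[Br⁻]^2 = 7.80×10⁻²³ / (0.117) = 6.67×10⁻²²
[Br⁻] = 2.58×10⁻¹¹ mol/L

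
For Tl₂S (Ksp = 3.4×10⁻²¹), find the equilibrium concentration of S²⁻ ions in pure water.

Tl₂S(s) ⇌ 2 Tl⁺(aq) + S²⁻(aq)
For each mole of Tl₂S that dissolves per liter, [Tl⁺] = 2s and [S²⁻] = s; let s denote this solubility.
Ksp = [Tl⁺]^2[S²⁻] = (2s)^2 · s = 4s^3 = 3.4×10⁻²¹
s = 9.5×10⁻⁸ mol/L
[S²⁻] = s = 9.5×10⁻⁸ mol/L

9.5×10⁻⁸ M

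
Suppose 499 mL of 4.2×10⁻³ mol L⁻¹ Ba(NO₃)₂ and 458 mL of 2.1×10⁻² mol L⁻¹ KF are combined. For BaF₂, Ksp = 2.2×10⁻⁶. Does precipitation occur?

No

The combined volume is 957 mL.
[Ba²⁺] = (4.2×10⁻³)(499)/957 = 2.2×10⁻³ mol L⁻¹
[F⁻] = (2.1×10⁻²)(458)/957 = 1.0×10⁻² mol L⁻¹
Q = [Ba²⁺][F⁻]^2 = 2.2×10⁻⁷
Q < Ksp (2.2×10⁻⁷ vs 2.2×10⁻⁶); the solution remains unsaturated and no precipitate forms.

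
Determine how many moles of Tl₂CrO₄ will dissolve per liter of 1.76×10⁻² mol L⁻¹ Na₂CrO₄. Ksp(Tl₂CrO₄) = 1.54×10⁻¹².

4.68×10⁻⁶ M

Tl₂CrO₄(s) ⇌ 2 Tl⁺(aq) + CrO₄²⁻(aq)
Let s be the solubility of Tl₂CrO₄ here. The common ion gives [CrO₄²⁻] ≈ 1.76×10⁻² mol L⁻¹, and [Tl⁺] = 2s.
Ksp = [Tl⁺]^2[CrO₄²⁻] = (2s)^2(1.76×10⁻²)
(2s)^2 = 1.54×10⁻¹² / (1.76×10⁻²) = 8.75×10⁻¹¹
s = 4.68×10⁻⁶ mol L⁻¹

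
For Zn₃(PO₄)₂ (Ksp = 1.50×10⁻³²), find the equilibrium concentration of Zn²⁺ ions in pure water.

5.08×10⁻⁷ M

Zn₃(PO₄)₂(s) ⇌ 3 Zn²⁺(aq) + 2 PO₄³⁻(aq)
Let s be the molar solubility. Then [Zn²⁺] = 3s and [PO₄³⁻] = 2s.
Ksp = [Zn²⁺]^3[PO₄³⁻]^2 = (3s)^3 · (2s)^2 = 108s^5 = 1.50×10⁻³²
s = 1.69×10⁻⁷ mol L⁻¹
[Zn²⁺] = 3s = 5.08×10⁻⁷ mol L⁻¹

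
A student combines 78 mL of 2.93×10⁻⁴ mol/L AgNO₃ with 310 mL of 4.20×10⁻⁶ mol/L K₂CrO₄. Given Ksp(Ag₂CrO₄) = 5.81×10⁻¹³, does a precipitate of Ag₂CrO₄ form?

No

After mixing, V = 78 mL + 310 mL = 388 mL.
[Ag⁺] = (2.93×10⁻⁴)(78)/388 = 5.89×10⁻⁵ mol/L
[CrO₄²⁻] = (4.20×10⁻⁶)(310)/388 = 3.36×10⁻⁶ mol/L
Q = [Ag⁺]^2[CrO₄²⁻] = 1.16×10⁻¹⁴
Q = 1.16×10⁻¹⁴ < Ksp = 5.81×10⁻¹³, so the solution is unsaturated and no precipitate forms.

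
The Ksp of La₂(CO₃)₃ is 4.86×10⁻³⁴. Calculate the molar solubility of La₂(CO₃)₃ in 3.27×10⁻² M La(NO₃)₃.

La₂(CO₃)₃(s) ⇌ 2 La³⁺(aq) + 3 CO₃²⁻(aq)
Let s be the solubility of La₂(CO₃)₃ here. The common ion gives [La³⁺] ≈ 3.27×10⁻² M, and [CO₃²⁻] = 3s.
Ksp = [La³⁺]^2[CO₃²⁻]^3 = (3.27×10⁻²)^2(3s)^3
(3s)^3 = 4.86×10⁻³⁴ / (3.27×10⁻²)^2 = 4.55×10⁻³¹
s = 2.56×10⁻¹¹ M

2.56×10⁻¹¹ M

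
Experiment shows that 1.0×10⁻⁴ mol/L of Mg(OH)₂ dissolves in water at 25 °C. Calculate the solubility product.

Ksp = 4.0×10⁻¹²

Mg(OH)₂(s) ⇌ Mg²⁺(aq) + 2 OH⁻(aq)
Call the molar solubility s, so that [Mg²⁺] = s and [OH⁻] = 2s.
Ksp = [Mg²⁺][OH⁻]^2 = s · (2s)^2 = 4s^3
Ksp = 4 × (1.0×10⁻⁴)^3 = 4.0×10⁻¹²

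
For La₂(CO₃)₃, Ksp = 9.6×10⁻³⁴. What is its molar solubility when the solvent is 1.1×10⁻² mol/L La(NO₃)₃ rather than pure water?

6.6×10⁻¹¹ M

La₂(CO₃)₃(s) ⇌ 2 La³⁺(aq) + 3 CO₃²⁻(aq)
With La³⁺ already at 1.1×10⁻² mol/L and s small, take [La³⁺] ≈ 1.1×10⁻² mol/L and [CO₃²⁻] = 3s.
Ksp = [La³⁺]^2[CO₃²⁻]^3 = (1.1×10⁻²)^2(3s)^3
(3s)^3 = 9.6×10⁻³⁴ / (1.1×10⁻²)^2 = 7.9×10⁻³⁰
s = 6.6×10⁻¹¹ mol/L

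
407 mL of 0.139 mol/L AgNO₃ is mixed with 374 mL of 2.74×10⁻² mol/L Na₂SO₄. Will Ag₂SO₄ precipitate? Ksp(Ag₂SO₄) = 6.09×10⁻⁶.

Yes

Total volume after mixing = 407 + 374 = 781 mL.
[Ag⁺] = (0.139)(407)/781 = 7.24×10⁻² mol/L
[SO₄²⁻] = (2.74×10⁻²)(374)/781 = 1.31×10⁻² mol/L
Q = [Ag⁺]^2[SO₄²⁻] = 6.88×10⁻⁵
Because Q > Ksp (6.88×10⁻⁵ vs 6.09×10⁻⁶), a precipitate of Ag₂SO₄ forms.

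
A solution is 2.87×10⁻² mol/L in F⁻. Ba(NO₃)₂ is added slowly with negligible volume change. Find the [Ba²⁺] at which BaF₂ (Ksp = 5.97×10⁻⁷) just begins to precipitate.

7.25×10⁻⁴ M

Each salt precipitates once Q = Ksp for that salt.
BaF₂(s) ⇌ Ba²⁺(aq) + 2 F⁻(aq)
Ksp = [Ba²⁺][F⁻]^2 = [Ba²⁺](2.87×10⁻²)^2
[Ba²⁺] = 5.97×10⁻⁷ / (2.87×10⁻²)^2 = 7.25×10⁻⁴
[Ba²⁺] = 7.25×10⁻⁴ mol/L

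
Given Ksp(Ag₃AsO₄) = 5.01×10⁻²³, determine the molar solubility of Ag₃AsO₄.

Ag₃AsO₄(s) ⇌ 3 Ag⁺(aq) + AsO₄³⁻(aq)
Let s be the molar solubility. Then [Ag⁺] = 3s and [AsO₄³⁻] = s.
Ksp = [Ag⁺]^3[AsO₄³⁻] = (3s)^3 · s = 27s^4
27s^4 = 5.01×10⁻²³  ⇒  s^4 = 1.86×10⁻²⁴
s = 1.17×10⁻⁶ mol/L

1.17×10⁻⁶ M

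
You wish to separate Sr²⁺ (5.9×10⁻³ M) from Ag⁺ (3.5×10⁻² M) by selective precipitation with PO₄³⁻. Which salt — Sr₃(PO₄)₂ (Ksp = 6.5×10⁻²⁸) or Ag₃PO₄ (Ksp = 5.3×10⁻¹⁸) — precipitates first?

Ag₃PO₄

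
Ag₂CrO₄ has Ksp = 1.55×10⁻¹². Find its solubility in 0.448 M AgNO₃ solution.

Ag₂CrO₄(s) ⇌ 2 Ag⁺(aq) + CrO₄²⁻(aq)
Let s be the solubility of Ag₂CrO₄ here. The common ion gives [Ag⁺] ≈ 0.448 M, and [CrO₄²⁻] = s.
Ksp = [Ag⁺]^2[CrO₄²⁻] = (0.448)^2s
s = 1.55×10⁻¹² / (0.448)^2 = 7.72×10⁻¹²
s = 7.72×10⁻¹² M

7.72×10⁻¹² M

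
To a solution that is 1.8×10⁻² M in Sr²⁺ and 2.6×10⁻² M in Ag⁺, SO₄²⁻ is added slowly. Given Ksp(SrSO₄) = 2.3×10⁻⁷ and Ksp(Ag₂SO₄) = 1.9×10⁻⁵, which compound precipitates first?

Each salt precipitates once Q = Ksp for that salt.
For SrSO₄: [SO₄²⁻] = (Ksp/[Sr²⁺]) = 1.3×10⁻⁵ M
For Ag₂SO₄: [SO₄²⁻] = (Ksp/[Ag⁺]^2) = 2.8×10⁻² M
The smaller threshold [SO₄²⁻] is reached first, so SrSO₄ precipitates first.

SrSO₄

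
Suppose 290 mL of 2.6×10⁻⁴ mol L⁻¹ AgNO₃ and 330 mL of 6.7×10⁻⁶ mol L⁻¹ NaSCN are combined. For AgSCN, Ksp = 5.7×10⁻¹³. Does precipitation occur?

The combined volume is 620 mL.
[Ag⁺] = (2.6×10⁻⁴)(290)/620 = 1.2×10⁻⁴ mol L⁻¹
[SCN⁻] = (6.7×10⁻⁶)(330)/620 = 3.6×10⁻⁶ mol L⁻¹
Q = [Ag⁺][SCN⁻] = 4.3×10⁻¹⁰
Because Q > Ksp (4.3×10⁻¹⁰ vs 5.7×10⁻¹³), a precipitate of AgSCN forms.

Yes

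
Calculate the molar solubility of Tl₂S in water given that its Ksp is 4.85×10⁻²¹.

1.07×10⁻⁷ M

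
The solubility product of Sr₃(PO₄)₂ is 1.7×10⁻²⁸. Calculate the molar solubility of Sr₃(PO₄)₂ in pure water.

1.1×10⁻⁶ M

Sr₃(PO₄)₂(s) ⇌ 3 Sr²⁺(aq) + 2 PO₄³⁻(aq)
Let s be the molar solubility. Then [Sr²⁺] = 3s and [PO₄³⁻] = 2s.
Ksp = [Sr²⁺]^3[PO₄³⁻]^2 = (3s)^3 · (2s)^2 = 108s^5
108s^5 = 1.7×10⁻²⁸  ⇒  s^5 = 1.6×10⁻³⁰
s = (1.6×10⁻³⁰)^(1/5) = 1.1×10⁻⁶ mol L⁻¹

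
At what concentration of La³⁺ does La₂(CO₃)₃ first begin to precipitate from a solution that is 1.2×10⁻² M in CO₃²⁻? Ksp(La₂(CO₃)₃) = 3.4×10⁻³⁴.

1.4×10⁻¹⁴ M

Precipitation begins when Q = Ksp.
La₂(CO₃)₃(s) ⇌ 2 La³⁺(aq) + 3 CO₃²⁻(aq)
Ksp = [La³⁺]^2[CO₃²⁻]^3 = [La³⁺]^2(1.2×10⁻²)^3
[La³⁺]^2 = 3.4×10⁻³⁴ / (1.2×10⁻²)^3 = 2.0×10⁻²⁸
[La³⁺] = 1.4×10⁻¹⁴ M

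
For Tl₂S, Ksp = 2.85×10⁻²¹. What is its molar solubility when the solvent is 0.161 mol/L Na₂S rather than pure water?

Tl₂S(s) ⇌ 2 Tl⁺(aq) + S²⁻(aq)
Let s be the solubility of Tl₂S here. The common ion gives [S²⁻] ≈ 0.161 mol/L, and [Tl⁺] = 2s.
Ksp = [Tl⁺]^2[S²⁻] = (2s)^2(0.161)
(2s)^2 = 2.85×10⁻²¹ / (0.161) = 1.77×10⁻²⁰
s = 6.65×10⁻¹¹ mol/L

6.65×10⁻¹¹ M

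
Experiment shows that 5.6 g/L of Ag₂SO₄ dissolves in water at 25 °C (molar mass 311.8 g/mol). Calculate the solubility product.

Ksp = 2.3×10⁻⁵

Convert to molarity: s = 5.6 / 311.8 = 1.796×10⁻² mol/L
Ag₂SO₄(s) ⇌ 2 Ag⁺(aq) + SO₄²⁻(aq)
For each mole of Ag₂SO₄ that dissolves per liter, [Ag⁺] = 2s and [SO₄²⁻] = s; let s denote this solubility.
Ksp = [Ag⁺]^2[SO₄²⁻] = (2s)^2 · s = 4s^3
Ksp = 4 × (1.796×10⁻²)^3 = 2.3×10⁻⁵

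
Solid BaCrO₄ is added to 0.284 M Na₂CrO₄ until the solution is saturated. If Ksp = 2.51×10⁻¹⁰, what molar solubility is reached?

8.84×10⁻¹⁰ M

BaCrO₄(s) ⇌ Ba²⁺(aq) + CrO₄²⁻(aq)
The solution already contains CrO₄²⁻ at 0.284 M. Let s be the molar solubility of BaCrO₄.
[CrO₄²⁻] ≈ 0.284 M (common ion dominates); [Ba²⁺] = s.
Ksp = [Ba²⁺][CrO₄²⁻] = s(0.284)
s = 2.51×10⁻¹⁰ / (0.284) = 8.84×10⁻¹⁰
s = 8.84×10⁻¹⁰ M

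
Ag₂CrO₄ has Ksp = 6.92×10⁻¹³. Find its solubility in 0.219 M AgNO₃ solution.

1.44×10⁻¹¹ M

Ag₂CrO₄(s) ⇌ 2 Ag⁺(aq) + CrO₄²⁻(aq)
Ag⁺ is already present at 0.219 M. If s mol/L of Ag₂CrO₄ dissolves, [CrO₄²⁻] = s while [Ag⁺] ≈ 0.219 M.
Ksp = [Ag⁺]^2[CrO₄²⁻] = (0.219)^2s
s = 6.92×10⁻¹³ / (0.219)^2 = 1.44×10⁻¹¹
s = 1.44×10⁻¹¹ M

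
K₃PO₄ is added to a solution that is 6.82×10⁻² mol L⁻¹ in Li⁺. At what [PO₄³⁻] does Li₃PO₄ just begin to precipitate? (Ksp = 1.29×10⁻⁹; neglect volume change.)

4.07×10⁻⁶ M

A salt starts to precipitate once the ion product Q reaches its Ksp.
Li₃PO₄(s) ⇌ 3 Li⁺(aq) + PO₄³⁻(aq)
Ksp = [Li⁺]^3[PO₄³⁻] = [PO₄³⁻](6.82×10⁻²)^3
[PO₄³⁻] = 1.29×10⁻⁹ / (6.82×10⁻²)^3 = 4.07×10⁻⁶
[PO₄³⁻] = 4.07×10⁻⁶ mol L⁻¹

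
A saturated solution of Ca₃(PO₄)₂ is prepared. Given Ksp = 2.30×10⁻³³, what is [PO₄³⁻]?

Ca₃(PO₄)₂(s) ⇌ 3 Ca²⁺(aq) + 2 PO₄³⁻(aq)
With molar solubility s: [Ca²⁺] = 3s, [PO₄³⁻] = 2s.
Ksp = [Ca²⁺]^3[PO₄³⁻]^2 = (3s)^3 · (2s)^2 = 108s^5 = 2.30×10⁻³³
s = 1.16×10⁻⁷ M
[PO₄³⁻] = 2s = 2.33×10⁻⁷ M

2.33×10⁻⁷ M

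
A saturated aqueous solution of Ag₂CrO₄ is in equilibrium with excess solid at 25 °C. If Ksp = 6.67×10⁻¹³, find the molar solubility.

5.50×10⁻⁵ M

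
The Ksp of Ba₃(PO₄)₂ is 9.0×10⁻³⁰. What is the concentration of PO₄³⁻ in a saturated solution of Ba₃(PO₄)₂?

Ba₃(PO₄)₂(s) ⇌ 3 Ba²⁺(aq) + 2 PO₄³⁻(aq)
With molar solubility s: [Ba²⁺] = 3s, [PO₄³⁻] = 2s.
Ksp = [Ba²⁺]^3[PO₄³⁻]^2 = (3s)^3 · (2s)^2 = 108s^5 = 9.0×10⁻³⁰
s = 6.1×10⁻⁷ M
[PO₄³⁻] = 2s = 1.2×10⁻⁶ M

1.2×10⁻⁶ M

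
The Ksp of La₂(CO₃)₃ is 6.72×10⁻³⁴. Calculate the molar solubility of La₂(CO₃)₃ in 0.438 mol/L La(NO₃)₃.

La₂(CO₃)₃(s) ⇌ 2 La³⁺(aq) + 3 CO₃²⁻(aq)
Let s be the solubility of La₂(CO₃)₃ here. The common ion gives [La³⁺] ≈ 0.438 mol/L, and [CO₃²⁻] = 3s.
Ksp = [La³⁺]^2[CO₃²⁻]^3 = (0.438)^2(3s)^3
(3s)^3 = 6.72×10⁻³⁴ / (0.438)^2 = 3.50×10⁻³³
s = 5.06×10⁻¹² mol/L

5.06×10⁻¹² M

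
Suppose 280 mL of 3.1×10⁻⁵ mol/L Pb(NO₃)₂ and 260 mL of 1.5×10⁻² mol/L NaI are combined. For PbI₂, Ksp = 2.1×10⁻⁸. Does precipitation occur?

No

After mixing, V = 280 mL + 260 mL = 540 mL.
[Pb²⁺] = (3.1×10⁻⁵)(280)/540 = 1.6×10⁻⁵ mol/L
[I⁻] = (1.5×10⁻²)(260)/540 = 7.2×10⁻³ mol/L
Q = [Pb²⁺][I⁻]^2 = 8.4×10⁻¹⁰
Q = 8.4×10⁻¹⁰ < Ksp = 2.1×10⁻⁸, so the solution is unsaturated and no precipitate forms.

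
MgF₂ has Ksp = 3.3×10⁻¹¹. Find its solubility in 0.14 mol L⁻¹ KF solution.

1.7×10⁻⁹ M

MgF₂(s) ⇌ Mg²⁺(aq) + 2 F⁻(aq)
F⁻ is already present at 0.14 mol L⁻¹. If s mol/L of MgF₂ dissolves, [Mg²⁺] = s while [F⁻] ≈ 0.14 mol L⁻¹.
Ksp = [Mg²⁺][F⁻]^2 = s(0.14)^2
s = 3.3×10⁻¹¹ / (0.14)^2 = 1.7×10⁻⁹
s = 1.7×10⁻⁹ mol L⁻¹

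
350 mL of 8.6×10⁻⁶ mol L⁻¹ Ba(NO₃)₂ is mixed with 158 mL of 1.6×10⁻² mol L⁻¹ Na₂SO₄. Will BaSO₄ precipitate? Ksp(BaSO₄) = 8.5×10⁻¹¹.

Yes

Total volume after mixing = 350 + 158 = 508 mL.
[Ba²⁺] = (8.6×10⁻⁶)(350)/508 = 5.9×10⁻⁶ mol L⁻¹
[SO₄²⁻] = (1.6×10⁻²)(158)/508 = 5.0×10⁻³ mol L⁻¹
Q = [Ba²⁺][SO₄²⁻] = 2.9×10⁻⁸
Since Q (2.9×10⁻⁸) exceeds Ksp (8.5×10⁻¹¹), BaSO₄ will precipitate.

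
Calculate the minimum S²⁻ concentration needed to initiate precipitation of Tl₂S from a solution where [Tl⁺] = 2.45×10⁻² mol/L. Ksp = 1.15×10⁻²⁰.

Precipitation begins when Q = Ksp.
Tl₂S(s) ⇌ 2 Tl⁺(aq) + S²⁻(aq)
Ksp = [Tl⁺]^2[S²⁻] = [S²⁻](2.45×10⁻²)^2
[S²⁻] = 1.15×10⁻²⁰ / (2.45×10⁻²)^2 = 1.92×10⁻¹⁷
[S²⁻] = 1.92×10⁻¹⁷ mol/L

1.92×10⁻¹⁷ M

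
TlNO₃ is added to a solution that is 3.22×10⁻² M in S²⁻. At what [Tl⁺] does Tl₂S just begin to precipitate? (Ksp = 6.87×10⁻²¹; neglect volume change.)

4.62×10⁻¹⁰ M

Precipitation begins when Q = Ksp.
Tl₂S(s) ⇌ 2 Tl⁺(aq) + S²⁻(aq)
Ksp = [Tl⁺]^2[S²⁻] = [Tl⁺]^2(3.22×10⁻²)
[Tl⁺]^2 = 6.87×10⁻²¹ / (3.22×10⁻²) = 2.13×10⁻¹⁹
[Tl⁺] = 4.62×10⁻¹⁰ M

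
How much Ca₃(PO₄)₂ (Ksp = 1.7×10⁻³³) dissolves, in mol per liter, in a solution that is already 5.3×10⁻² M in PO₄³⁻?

Ca₃(PO₄)₂(s) ⇌ 3 Ca²⁺(aq) + 2 PO₄³⁻(aq)
Let s be the solubility of Ca₃(PO₄)₂ here. The common ion gives [PO₄³⁻] ≈ 5.3×10⁻² M, and [Ca²⁺] = 3s.
Ksp = [Ca²⁺]^3[PO₄³⁻]^2 = (3s)^3(5.3×10⁻²)^2
(3s)^3 = 1.7×10⁻³³ / (5.3×10⁻²)^2 = 6.1×10⁻³¹
s = 2.8×10⁻¹¹ M

2.8×10⁻¹¹ M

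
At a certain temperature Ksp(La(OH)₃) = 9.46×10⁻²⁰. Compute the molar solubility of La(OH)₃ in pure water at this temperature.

7.69×10⁻⁶ M

La(OH)₃(s) ⇌ La³⁺(aq) + 3 OH⁻(aq)
Call the molar solubility s, so that [La³⁺] = s and [OH⁻] = 3s.
Ksp = [La³⁺][OH⁻]^3 = s · (3s)^3 = 27s^4
27s^4 = 9.46×10⁻²⁰  ⇒  s^4 = 3.50×10⁻²¹
Taking the 4th root, s = 7.69×10⁻⁶ mol/L.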